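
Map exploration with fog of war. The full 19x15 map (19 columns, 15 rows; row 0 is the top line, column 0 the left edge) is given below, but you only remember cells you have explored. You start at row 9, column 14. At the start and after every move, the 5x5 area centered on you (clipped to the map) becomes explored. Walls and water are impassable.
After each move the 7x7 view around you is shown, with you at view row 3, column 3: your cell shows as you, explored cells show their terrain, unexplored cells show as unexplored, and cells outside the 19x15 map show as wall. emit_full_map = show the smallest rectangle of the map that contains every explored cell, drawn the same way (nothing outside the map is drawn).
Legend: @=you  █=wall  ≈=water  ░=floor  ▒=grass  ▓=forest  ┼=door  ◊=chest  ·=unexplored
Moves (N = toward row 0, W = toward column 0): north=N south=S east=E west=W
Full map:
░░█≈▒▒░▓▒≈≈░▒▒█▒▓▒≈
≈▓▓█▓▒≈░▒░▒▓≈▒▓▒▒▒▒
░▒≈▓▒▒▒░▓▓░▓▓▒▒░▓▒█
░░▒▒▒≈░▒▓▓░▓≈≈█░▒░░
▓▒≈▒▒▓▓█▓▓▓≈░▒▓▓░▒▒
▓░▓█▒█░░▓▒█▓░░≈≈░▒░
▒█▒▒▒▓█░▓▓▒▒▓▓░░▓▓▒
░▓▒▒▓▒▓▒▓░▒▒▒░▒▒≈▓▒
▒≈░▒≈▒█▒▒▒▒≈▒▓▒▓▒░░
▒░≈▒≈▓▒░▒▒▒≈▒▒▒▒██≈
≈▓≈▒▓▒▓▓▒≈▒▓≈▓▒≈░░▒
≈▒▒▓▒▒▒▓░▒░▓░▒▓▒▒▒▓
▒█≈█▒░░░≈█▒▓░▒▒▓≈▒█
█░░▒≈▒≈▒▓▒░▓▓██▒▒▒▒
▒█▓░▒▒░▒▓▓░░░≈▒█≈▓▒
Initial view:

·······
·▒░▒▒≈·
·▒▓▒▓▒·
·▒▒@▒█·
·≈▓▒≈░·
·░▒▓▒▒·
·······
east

·······
▒░▒▒≈▓·
▒▓▒▓▒░·
▒▒▒@██·
≈▓▒≈░░·
░▒▓▒▒▒·
·······

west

·······
·▒░▒▒≈▓
·▒▓▒▓▒░
·▒▒@▒██
·≈▓▒≈░░
·░▒▓▒▒▒
·······

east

·······
▒░▒▒≈▓·
▒▓▒▓▒░·
▒▒▒@██·
≈▓▒≈░░·
░▒▓▒▒▒·
·······

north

·······
·▓░░▓▓·
▒░▒▒≈▓·
▒▓▒@▒░·
▒▒▒▒██·
≈▓▒≈░░·
░▒▓▒▒▒·

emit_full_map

·▓░░▓▓
▒░▒▒≈▓
▒▓▒@▒░
▒▒▒▒██
≈▓▒≈░░
░▒▓▒▒▒

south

·▓░░▓▓·
▒░▒▒≈▓·
▒▓▒▓▒░·
▒▒▒@██·
≈▓▒≈░░·
░▒▓▒▒▒·
·······

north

·······
·▓░░▓▓·
▒░▒▒≈▓·
▒▓▒@▒░·
▒▒▒▒██·
≈▓▒≈░░·
░▒▓▒▒▒·

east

······█
▓░░▓▓▒█
░▒▒≈▓▒█
▓▒▓@░░█
▒▒▒██≈█
▓▒≈░░▒█
▒▓▒▒▒·█

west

·······
·▓░░▓▓▒
▒░▒▒≈▓▒
▒▓▒@▒░░
▒▒▒▒██≈
≈▓▒≈░░▒
░▒▓▒▒▒·

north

·······
·░≈≈░▒·
·▓░░▓▓▒
▒░▒@≈▓▒
▒▓▒▓▒░░
▒▒▒▒██≈
≈▓▒≈░░▒

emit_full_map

·░≈≈░▒·
·▓░░▓▓▒
▒░▒@≈▓▒
▒▓▒▓▒░░
▒▒▒▒██≈
≈▓▒≈░░▒
░▒▓▒▒▒·

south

·░≈≈░▒·
·▓░░▓▓▒
▒░▒▒≈▓▒
▒▓▒@▒░░
▒▒▒▒██≈
≈▓▒≈░░▒
░▒▓▒▒▒·

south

·▓░░▓▓▒
▒░▒▒≈▓▒
▒▓▒▓▒░░
▒▒▒@██≈
≈▓▒≈░░▒
░▒▓▒▒▒·
·······

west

··▓░░▓▓
·▒░▒▒≈▓
·▒▓▒▓▒░
·▒▒@▒██
·≈▓▒≈░░
·░▒▓▒▒▒
·······

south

·▒░▒▒≈▓
·▒▓▒▓▒░
·▒▒▒▒██
·≈▓@≈░░
·░▒▓▒▒▒
·░▒▒▓≈·
·······

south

·▒▓▒▓▒░
·▒▒▒▒██
·≈▓▒≈░░
·░▒@▒▒▒
·░▒▒▓≈·
·▓██▒▒·
·······

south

·▒▒▒▒██
·≈▓▒≈░░
·░▒▓▒▒▒
·░▒@▓≈·
·▓██▒▒·
·░≈▒█≈·
███████

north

·▒▓▒▓▒░
·▒▒▒▒██
·≈▓▒≈░░
·░▒@▒▒▒
·░▒▒▓≈·
·▓██▒▒·
·░≈▒█≈·

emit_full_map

·░≈≈░▒·
·▓░░▓▓▒
▒░▒▒≈▓▒
▒▓▒▓▒░░
▒▒▒▒██≈
≈▓▒≈░░▒
░▒@▒▒▒·
░▒▒▓≈··
▓██▒▒··
░≈▒█≈··


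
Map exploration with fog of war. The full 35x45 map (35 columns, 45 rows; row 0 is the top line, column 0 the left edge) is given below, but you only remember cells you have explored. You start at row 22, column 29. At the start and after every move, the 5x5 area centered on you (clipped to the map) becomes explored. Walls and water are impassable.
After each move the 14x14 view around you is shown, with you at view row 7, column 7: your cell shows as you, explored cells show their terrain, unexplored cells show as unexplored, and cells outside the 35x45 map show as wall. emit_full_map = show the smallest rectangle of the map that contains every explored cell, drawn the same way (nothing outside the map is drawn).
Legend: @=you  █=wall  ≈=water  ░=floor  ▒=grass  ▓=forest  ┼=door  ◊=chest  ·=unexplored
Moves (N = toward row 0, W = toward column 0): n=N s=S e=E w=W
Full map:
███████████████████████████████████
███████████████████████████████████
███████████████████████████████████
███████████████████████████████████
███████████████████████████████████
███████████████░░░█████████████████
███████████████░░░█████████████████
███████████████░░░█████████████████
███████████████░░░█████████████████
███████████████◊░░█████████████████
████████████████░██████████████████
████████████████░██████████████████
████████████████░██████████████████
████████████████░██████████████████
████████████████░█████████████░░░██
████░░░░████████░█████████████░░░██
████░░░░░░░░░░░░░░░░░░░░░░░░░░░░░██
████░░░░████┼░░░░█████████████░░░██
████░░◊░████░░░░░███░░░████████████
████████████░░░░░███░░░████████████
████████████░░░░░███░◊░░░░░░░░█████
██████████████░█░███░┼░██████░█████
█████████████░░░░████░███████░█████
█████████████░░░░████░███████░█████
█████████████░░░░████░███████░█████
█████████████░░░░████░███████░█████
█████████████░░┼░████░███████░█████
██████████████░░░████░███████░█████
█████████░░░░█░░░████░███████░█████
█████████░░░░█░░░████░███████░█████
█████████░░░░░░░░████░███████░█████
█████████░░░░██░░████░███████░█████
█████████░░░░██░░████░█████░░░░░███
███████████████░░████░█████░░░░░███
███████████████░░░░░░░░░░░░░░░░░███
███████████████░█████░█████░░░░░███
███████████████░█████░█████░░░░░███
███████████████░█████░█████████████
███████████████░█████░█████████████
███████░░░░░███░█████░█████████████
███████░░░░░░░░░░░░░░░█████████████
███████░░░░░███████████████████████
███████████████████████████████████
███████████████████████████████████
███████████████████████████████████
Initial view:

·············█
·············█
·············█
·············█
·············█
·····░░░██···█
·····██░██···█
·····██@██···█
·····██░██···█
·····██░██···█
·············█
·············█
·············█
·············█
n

·············█
·············█
·············█
·············█
·············█
·····█████···█
·····░░░██···█
·····██@██···█
·····██░██···█
·····██░██···█
·····██░██···█
·············█
·············█
·············█

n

·············█
·············█
·············█
·············█
·············█
·····█████···█
·····█████···█
·····░░@██···█
·····██░██···█
·····██░██···█
·····██░██···█
·····██░██···█
·············█
·············█

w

··············
··············
··············
··············
··············
·····██████···
·····██████···
·····░░@░██···
·····███░██···
·····███░██···
······██░██···
······██░██···
··············
··············

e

·············█
·············█
·············█
·············█
·············█
····██████···█
····██████···█
····░░░@██···█
····███░██···█
····███░██···█
·····██░██···█
·····██░██···█
·············█
·············█

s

·············█
·············█
·············█
·············█
····██████···█
····██████···█
····░░░░██···█
····███@██···█
····███░██···█
·····██░██···█
·····██░██···█
·············█
·············█
·············█

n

·············█
·············█
·············█
·············█
·············█
····██████···█
····██████···█
····░░░@██···█
····███░██···█
····███░██···█
·····██░██···█
·····██░██···█
·············█
·············█

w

··············
··············
··············
··············
··············
·····██████···
·····██████···
·····░░@░██···
·····███░██···
·····███░██···
······██░██···
······██░██···
··············
··············

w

··············
··············
··············
··············
··············
·····███████··
·····███████··
·····░░@░░██··
·····████░██··
·····████░██··
·······██░██··
·······██░██··
··············
··············

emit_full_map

███████
███████
░░@░░██
████░██
████░██
··██░██
··██░██

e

··············
··············
··············
··············
··············
····███████···
····███████···
····░░░@░██···
····████░██···
····████░██···
······██░██···
······██░██···
··············
··············

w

··············
··············
··············
··············
··············
·····███████··
·····███████··
·····░░@░░██··
·····████░██··
·····████░██··
·······██░██··
·······██░██··
··············
··············

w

··············
··············
··············
··············
··············
·····████████·
·····████████·
·····░░@░░░██·
·····█████░██·
·····█████░██·
········██░██·
········██░██·
··············
··············

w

··············
··············
··············
··············
··············
·····█████████
·····█████████
·····░░@░░░░██
·····██████░██
·····██████░██
·········██░██
·········██░██
··············
··············

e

··············
··············
··············
··············
··············
····█████████·
····█████████·
····░░░@░░░██·
····██████░██·
····██████░██·
········██░██·
········██░██·
··············
··············

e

··············
··············
··············
··············
··············
···█████████··
···█████████··
···░░░░@░░██··
···██████░██··
···██████░██··
·······██░██··
·······██░██··
··············
··············

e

··············
··············
··············
··············
··············
··█████████···
··█████████···
··░░░░░@░██···
··██████░██···
··██████░██···
······██░██···
······██░██···
··············
··············

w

··············
··············
··············
··············
··············
···█████████··
···█████████··
···░░░░@░░██··
···██████░██··
···██████░██··
·······██░██··
·······██░██··
··············
··············

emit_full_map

█████████
█████████
░░░░@░░██
██████░██
██████░██
····██░██
····██░██


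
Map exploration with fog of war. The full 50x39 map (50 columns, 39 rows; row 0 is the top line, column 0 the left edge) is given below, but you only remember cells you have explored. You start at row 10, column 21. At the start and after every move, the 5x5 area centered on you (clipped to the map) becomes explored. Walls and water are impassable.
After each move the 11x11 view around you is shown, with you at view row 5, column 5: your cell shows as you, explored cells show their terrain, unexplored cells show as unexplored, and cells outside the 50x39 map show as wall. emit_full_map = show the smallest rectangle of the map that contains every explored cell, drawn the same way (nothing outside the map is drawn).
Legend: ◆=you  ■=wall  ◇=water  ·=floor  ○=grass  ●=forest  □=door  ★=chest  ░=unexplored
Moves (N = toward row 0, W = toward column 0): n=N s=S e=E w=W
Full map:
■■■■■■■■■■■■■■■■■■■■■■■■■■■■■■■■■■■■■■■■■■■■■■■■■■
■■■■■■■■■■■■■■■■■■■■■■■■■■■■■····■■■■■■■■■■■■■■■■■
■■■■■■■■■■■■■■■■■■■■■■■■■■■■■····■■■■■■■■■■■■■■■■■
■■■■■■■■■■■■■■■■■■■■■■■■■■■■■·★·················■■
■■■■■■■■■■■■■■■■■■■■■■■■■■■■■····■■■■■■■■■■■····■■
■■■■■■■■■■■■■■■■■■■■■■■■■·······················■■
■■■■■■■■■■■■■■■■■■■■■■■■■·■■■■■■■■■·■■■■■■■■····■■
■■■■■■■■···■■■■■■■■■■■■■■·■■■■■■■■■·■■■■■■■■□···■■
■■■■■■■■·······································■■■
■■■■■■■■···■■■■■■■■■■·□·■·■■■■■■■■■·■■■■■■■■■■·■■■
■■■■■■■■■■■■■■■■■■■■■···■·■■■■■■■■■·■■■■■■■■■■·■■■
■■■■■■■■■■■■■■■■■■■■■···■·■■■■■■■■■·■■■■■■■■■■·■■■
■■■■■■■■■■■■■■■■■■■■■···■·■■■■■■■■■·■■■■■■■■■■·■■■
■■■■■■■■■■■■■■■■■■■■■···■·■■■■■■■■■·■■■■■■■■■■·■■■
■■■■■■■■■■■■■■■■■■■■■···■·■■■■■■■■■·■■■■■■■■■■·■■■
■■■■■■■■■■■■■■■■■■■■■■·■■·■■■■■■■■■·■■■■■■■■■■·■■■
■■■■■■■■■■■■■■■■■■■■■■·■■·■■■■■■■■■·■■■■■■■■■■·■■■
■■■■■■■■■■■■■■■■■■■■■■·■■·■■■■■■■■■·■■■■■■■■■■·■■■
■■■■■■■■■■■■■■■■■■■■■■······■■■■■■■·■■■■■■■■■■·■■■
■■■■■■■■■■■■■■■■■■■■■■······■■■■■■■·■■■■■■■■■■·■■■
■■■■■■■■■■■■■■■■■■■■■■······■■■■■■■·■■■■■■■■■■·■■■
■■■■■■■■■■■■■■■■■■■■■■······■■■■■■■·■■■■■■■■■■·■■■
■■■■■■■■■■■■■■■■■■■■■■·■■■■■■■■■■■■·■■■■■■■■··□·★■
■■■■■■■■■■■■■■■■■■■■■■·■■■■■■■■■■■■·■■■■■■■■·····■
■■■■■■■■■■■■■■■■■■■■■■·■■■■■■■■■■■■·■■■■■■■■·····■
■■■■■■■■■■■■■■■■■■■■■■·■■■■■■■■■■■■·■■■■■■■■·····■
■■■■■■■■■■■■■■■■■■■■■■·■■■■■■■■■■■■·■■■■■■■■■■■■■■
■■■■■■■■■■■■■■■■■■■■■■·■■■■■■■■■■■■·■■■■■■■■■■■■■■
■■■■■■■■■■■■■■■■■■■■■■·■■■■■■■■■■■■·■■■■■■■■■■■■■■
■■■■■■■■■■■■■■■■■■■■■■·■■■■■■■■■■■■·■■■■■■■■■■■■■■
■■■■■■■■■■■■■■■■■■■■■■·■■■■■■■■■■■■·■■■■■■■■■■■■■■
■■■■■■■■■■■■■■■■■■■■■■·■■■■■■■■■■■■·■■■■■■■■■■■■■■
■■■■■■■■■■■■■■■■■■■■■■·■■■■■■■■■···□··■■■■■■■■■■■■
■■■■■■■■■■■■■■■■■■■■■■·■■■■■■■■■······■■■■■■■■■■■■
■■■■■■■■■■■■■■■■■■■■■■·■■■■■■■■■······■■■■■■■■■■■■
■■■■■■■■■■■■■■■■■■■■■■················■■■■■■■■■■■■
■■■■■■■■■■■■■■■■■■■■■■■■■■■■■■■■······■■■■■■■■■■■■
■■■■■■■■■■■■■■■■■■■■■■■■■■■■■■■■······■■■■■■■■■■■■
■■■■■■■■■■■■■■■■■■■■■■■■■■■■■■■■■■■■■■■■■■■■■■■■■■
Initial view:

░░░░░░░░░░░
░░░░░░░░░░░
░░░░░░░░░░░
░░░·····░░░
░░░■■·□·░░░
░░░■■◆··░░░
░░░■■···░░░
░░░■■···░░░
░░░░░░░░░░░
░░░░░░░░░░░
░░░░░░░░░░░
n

░░░░░░░░░░░
░░░░░░░░░░░
░░░░░░░░░░░
░░░■■■■■░░░
░░░·····░░░
░░░■■◆□·░░░
░░░■■···░░░
░░░■■···░░░
░░░■■···░░░
░░░░░░░░░░░
░░░░░░░░░░░

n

░░░░░░░░░░░
░░░░░░░░░░░
░░░░░░░░░░░
░░░■■■■■░░░
░░░■■■■■░░░
░░░··◆··░░░
░░░■■·□·░░░
░░░■■···░░░
░░░■■···░░░
░░░■■···░░░
░░░░░░░░░░░

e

░░░░░░░░░░░
░░░░░░░░░░░
░░░░░░░░░░░
░░■■■■■■░░░
░░■■■■■■░░░
░░···◆··░░░
░░■■·□·■░░░
░░■■···■░░░
░░■■···░░░░
░░■■···░░░░
░░░░░░░░░░░

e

░░░░░░░░░░░
░░░░░░░░░░░
░░░░░░░░░░░
░■■■■■■·░░░
░■■■■■■·░░░
░····◆··░░░
░■■·□·■·░░░
░■■···■·░░░
░■■···░░░░░
░■■···░░░░░
░░░░░░░░░░░

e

░░░░░░░░░░░
░░░░░░░░░░░
░░░░░░░░░░░
■■■■■■·■░░░
■■■■■■·■░░░
·····◆··░░░
■■·□·■·■░░░
■■···■·■░░░
■■···░░░░░░
■■···░░░░░░
░░░░░░░░░░░

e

░░░░░░░░░░░
░░░░░░░░░░░
░░░░░░░░░░░
■■■■■·■■░░░
■■■■■·■■░░░
·····◆··░░░
■·□·■·■■░░░
■···■·■■░░░
■···░░░░░░░
■···░░░░░░░
░░░░░░░░░░░

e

░░░░░░░░░░░
░░░░░░░░░░░
░░░░░░░░░░░
■■■■·■■■░░░
■■■■·■■■░░░
·····◆··░░░
·□·■·■■■░░░
···■·■■■░░░
···░░░░░░░░
···░░░░░░░░
░░░░░░░░░░░

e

░░░░░░░░░░░
░░░░░░░░░░░
░░░░░░░░░░░
■■■·■■■■░░░
■■■·■■■■░░░
·····◆··░░░
□·■·■■■■░░░
··■·■■■■░░░
··░░░░░░░░░
··░░░░░░░░░
░░░░░░░░░░░

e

░░░░░░░░░░░
░░░░░░░░░░░
░░░░░░░░░░░
■■·■■■■■░░░
■■·■■■■■░░░
·····◆··░░░
·■·■■■■■░░░
·■·■■■■■░░░
·░░░░░░░░░░
·░░░░░░░░░░
░░░░░░░░░░░

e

░░░░░░░░░░░
░░░░░░░░░░░
░░░░░░░░░░░
■·■■■■■■░░░
■·■■■■■■░░░
·····◆··░░░
■·■■■■■■░░░
■·■■■■■■░░░
░░░░░░░░░░░
░░░░░░░░░░░
░░░░░░░░░░░

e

░░░░░░░░░░░
░░░░░░░░░░░
░░░░░░░░░░░
·■■■■■■■░░░
·■■■■■■■░░░
·····◆··░░░
·■■■■■■■░░░
·■■■■■■■░░░
░░░░░░░░░░░
░░░░░░░░░░░
░░░░░░░░░░░

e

░░░░░░░░░░░
░░░░░░░░░░░
░░░░░░░░░░░
■■■■■■■■░░░
■■■■■■■■░░░
·····◆··░░░
■■■■■■■■░░░
■■■■■■■■░░░
░░░░░░░░░░░
░░░░░░░░░░░
░░░░░░░░░░░

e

░░░░░░░░░░░
░░░░░░░░░░░
░░░░░░░░░░░
■■■■■■■■░░░
■■■■■■■■░░░
·····◆··░░░
■■■■■■■■░░░
■■■■■■■■░░░
░░░░░░░░░░░
░░░░░░░░░░░
░░░░░░░░░░░

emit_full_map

■■■■■■·■■■■■■■■■
■■■■■■·■■■■■■■■■
·············◆··
■■·□·■·■■■■■■■■■
■■···■·■■■■■■■■■
■■···░░░░░░░░░░░
■■···░░░░░░░░░░░

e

░░░░░░░░░░░
░░░░░░░░░░░
░░░░░░░░░░░
■■■■■■■·░░░
■■■■■■■·░░░
·····◆··░░░
■■■■■■■·░░░
■■■■■■■·░░░
░░░░░░░░░░░
░░░░░░░░░░░
░░░░░░░░░░░

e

░░░░░░░░░░░
░░░░░░░░░░░
░░░░░░░░░░░
■■■■■■·■░░░
■■■■■■·■░░░
·····◆··░░░
■■■■■■·■░░░
■■■■■■·■░░░
░░░░░░░░░░░
░░░░░░░░░░░
░░░░░░░░░░░

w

░░░░░░░░░░░
░░░░░░░░░░░
░░░░░░░░░░░
■■■■■■■·■░░
■■■■■■■·■░░
·····◆···░░
■■■■■■■·■░░
■■■■■■■·■░░
░░░░░░░░░░░
░░░░░░░░░░░
░░░░░░░░░░░

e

░░░░░░░░░░░
░░░░░░░░░░░
░░░░░░░░░░░
■■■■■■·■░░░
■■■■■■·■░░░
·····◆··░░░
■■■■■■·■░░░
■■■■■■·■░░░
░░░░░░░░░░░
░░░░░░░░░░░
░░░░░░░░░░░

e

░░░░░░░░░░░
░░░░░░░░░░░
░░░░░░░░░░░
■■■■■·■■░░░
■■■■■·■■░░░
·····◆··░░░
■■■■■·■■░░░
■■■■■·■■░░░
░░░░░░░░░░░
░░░░░░░░░░░
░░░░░░░░░░░

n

░░░░░░░░░░░
░░░░░░░░░░░
░░░░░░░░░░░
░░░·····░░░
■■■■■·■■░░░
■■■■■◆■■░░░
········░░░
■■■■■·■■░░░
■■■■■·■■░░░
░░░░░░░░░░░
░░░░░░░░░░░

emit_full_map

░░░░░░░░░░░░░░·····
■■■■■■·■■■■■■■■■·■■
■■■■■■·■■■■■■■■■◆■■
···················
■■·□·■·■■■■■■■■■·■■
■■···■·■■■■■■■■■·■■
■■···░░░░░░░░░░░░░░
■■···░░░░░░░░░░░░░░

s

░░░░░░░░░░░
░░░░░░░░░░░
░░░·····░░░
■■■■■·■■░░░
■■■■■·■■░░░
·····◆··░░░
■■■■■·■■░░░
■■■■■·■■░░░
░░░░░░░░░░░
░░░░░░░░░░░
░░░░░░░░░░░

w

░░░░░░░░░░░
░░░░░░░░░░░
░░░░·····░░
■■■■■■·■■░░
■■■■■■·■■░░
·····◆···░░
■■■■■■·■■░░
■■■■■■·■■░░
░░░░░░░░░░░
░░░░░░░░░░░
░░░░░░░░░░░

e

░░░░░░░░░░░
░░░░░░░░░░░
░░░·····░░░
■■■■■·■■░░░
■■■■■·■■░░░
·····◆··░░░
■■■■■·■■░░░
■■■■■·■■░░░
░░░░░░░░░░░
░░░░░░░░░░░
░░░░░░░░░░░

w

░░░░░░░░░░░
░░░░░░░░░░░
░░░░·····░░
■■■■■■·■■░░
■■■■■■·■■░░
·····◆···░░
■■■■■■·■■░░
■■■■■■·■■░░
░░░░░░░░░░░
░░░░░░░░░░░
░░░░░░░░░░░

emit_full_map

░░░░░░░░░░░░░░·····
■■■■■■·■■■■■■■■■·■■
■■■■■■·■■■■■■■■■·■■
···············◆···
■■·□·■·■■■■■■■■■·■■
■■···■·■■■■■■■■■·■■
■■···░░░░░░░░░░░░░░
■■···░░░░░░░░░░░░░░


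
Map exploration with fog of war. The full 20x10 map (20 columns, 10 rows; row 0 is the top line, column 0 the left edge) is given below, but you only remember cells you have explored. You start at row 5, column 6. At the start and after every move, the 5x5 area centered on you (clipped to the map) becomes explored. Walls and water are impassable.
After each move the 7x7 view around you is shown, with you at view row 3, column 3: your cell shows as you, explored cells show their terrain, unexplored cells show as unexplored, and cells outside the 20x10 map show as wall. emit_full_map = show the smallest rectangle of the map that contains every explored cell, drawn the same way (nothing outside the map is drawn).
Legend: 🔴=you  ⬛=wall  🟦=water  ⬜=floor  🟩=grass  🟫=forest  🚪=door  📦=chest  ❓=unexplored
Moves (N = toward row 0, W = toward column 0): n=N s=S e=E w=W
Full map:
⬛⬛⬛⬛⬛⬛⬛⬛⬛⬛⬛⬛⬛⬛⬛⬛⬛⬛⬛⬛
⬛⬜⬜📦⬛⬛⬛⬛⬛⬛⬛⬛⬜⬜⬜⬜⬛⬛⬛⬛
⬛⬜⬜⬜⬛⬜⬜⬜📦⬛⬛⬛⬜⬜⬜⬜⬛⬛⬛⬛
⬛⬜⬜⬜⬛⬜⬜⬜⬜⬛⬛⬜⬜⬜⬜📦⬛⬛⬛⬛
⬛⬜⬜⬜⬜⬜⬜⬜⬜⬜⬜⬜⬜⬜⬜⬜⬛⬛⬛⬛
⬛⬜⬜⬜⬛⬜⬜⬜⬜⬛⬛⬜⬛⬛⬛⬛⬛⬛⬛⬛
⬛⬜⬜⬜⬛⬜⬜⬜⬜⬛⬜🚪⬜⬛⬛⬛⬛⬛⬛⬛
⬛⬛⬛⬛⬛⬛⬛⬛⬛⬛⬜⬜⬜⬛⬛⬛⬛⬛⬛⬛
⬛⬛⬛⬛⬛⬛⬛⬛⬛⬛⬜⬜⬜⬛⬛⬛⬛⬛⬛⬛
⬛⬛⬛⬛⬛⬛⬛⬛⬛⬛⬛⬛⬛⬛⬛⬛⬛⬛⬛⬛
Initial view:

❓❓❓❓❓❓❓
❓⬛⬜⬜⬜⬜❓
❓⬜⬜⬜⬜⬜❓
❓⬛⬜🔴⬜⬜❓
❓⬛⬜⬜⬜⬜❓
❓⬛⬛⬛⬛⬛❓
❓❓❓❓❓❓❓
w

❓❓❓❓❓❓❓
❓⬜⬛⬜⬜⬜⬜
❓⬜⬜⬜⬜⬜⬜
❓⬜⬛🔴⬜⬜⬜
❓⬜⬛⬜⬜⬜⬜
❓⬛⬛⬛⬛⬛⬛
❓❓❓❓❓❓❓

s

❓⬜⬛⬜⬜⬜⬜
❓⬜⬜⬜⬜⬜⬜
❓⬜⬛⬜⬜⬜⬜
❓⬜⬛🔴⬜⬜⬜
❓⬛⬛⬛⬛⬛⬛
❓⬛⬛⬛⬛⬛❓
❓❓❓❓❓❓❓

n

❓❓❓❓❓❓❓
❓⬜⬛⬜⬜⬜⬜
❓⬜⬜⬜⬜⬜⬜
❓⬜⬛🔴⬜⬜⬜
❓⬜⬛⬜⬜⬜⬜
❓⬛⬛⬛⬛⬛⬛
❓⬛⬛⬛⬛⬛❓

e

❓❓❓❓❓❓❓
⬜⬛⬜⬜⬜⬜❓
⬜⬜⬜⬜⬜⬜❓
⬜⬛⬜🔴⬜⬜❓
⬜⬛⬜⬜⬜⬜❓
⬛⬛⬛⬛⬛⬛❓
⬛⬛⬛⬛⬛❓❓

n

❓❓❓❓❓❓❓
❓⬛⬜⬜⬜📦❓
⬜⬛⬜⬜⬜⬜❓
⬜⬜⬜🔴⬜⬜❓
⬜⬛⬜⬜⬜⬜❓
⬜⬛⬜⬜⬜⬜❓
⬛⬛⬛⬛⬛⬛❓

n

❓❓❓❓❓❓❓
❓⬛⬛⬛⬛⬛❓
❓⬛⬜⬜⬜📦❓
⬜⬛⬜🔴⬜⬜❓
⬜⬜⬜⬜⬜⬜❓
⬜⬛⬜⬜⬜⬜❓
⬜⬛⬜⬜⬜⬜❓

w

❓❓❓❓❓❓❓
❓📦⬛⬛⬛⬛⬛
❓⬜⬛⬜⬜⬜📦
❓⬜⬛🔴⬜⬜⬜
❓⬜⬜⬜⬜⬜⬜
❓⬜⬛⬜⬜⬜⬜
❓⬜⬛⬜⬜⬜⬜

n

⬛⬛⬛⬛⬛⬛⬛
❓⬛⬛⬛⬛⬛❓
❓📦⬛⬛⬛⬛⬛
❓⬜⬛🔴⬜⬜📦
❓⬜⬛⬜⬜⬜⬜
❓⬜⬜⬜⬜⬜⬜
❓⬜⬛⬜⬜⬜⬜

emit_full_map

⬛⬛⬛⬛⬛❓
📦⬛⬛⬛⬛⬛
⬜⬛🔴⬜⬜📦
⬜⬛⬜⬜⬜⬜
⬜⬜⬜⬜⬜⬜
⬜⬛⬜⬜⬜⬜
⬜⬛⬜⬜⬜⬜
⬛⬛⬛⬛⬛⬛
⬛⬛⬛⬛⬛❓


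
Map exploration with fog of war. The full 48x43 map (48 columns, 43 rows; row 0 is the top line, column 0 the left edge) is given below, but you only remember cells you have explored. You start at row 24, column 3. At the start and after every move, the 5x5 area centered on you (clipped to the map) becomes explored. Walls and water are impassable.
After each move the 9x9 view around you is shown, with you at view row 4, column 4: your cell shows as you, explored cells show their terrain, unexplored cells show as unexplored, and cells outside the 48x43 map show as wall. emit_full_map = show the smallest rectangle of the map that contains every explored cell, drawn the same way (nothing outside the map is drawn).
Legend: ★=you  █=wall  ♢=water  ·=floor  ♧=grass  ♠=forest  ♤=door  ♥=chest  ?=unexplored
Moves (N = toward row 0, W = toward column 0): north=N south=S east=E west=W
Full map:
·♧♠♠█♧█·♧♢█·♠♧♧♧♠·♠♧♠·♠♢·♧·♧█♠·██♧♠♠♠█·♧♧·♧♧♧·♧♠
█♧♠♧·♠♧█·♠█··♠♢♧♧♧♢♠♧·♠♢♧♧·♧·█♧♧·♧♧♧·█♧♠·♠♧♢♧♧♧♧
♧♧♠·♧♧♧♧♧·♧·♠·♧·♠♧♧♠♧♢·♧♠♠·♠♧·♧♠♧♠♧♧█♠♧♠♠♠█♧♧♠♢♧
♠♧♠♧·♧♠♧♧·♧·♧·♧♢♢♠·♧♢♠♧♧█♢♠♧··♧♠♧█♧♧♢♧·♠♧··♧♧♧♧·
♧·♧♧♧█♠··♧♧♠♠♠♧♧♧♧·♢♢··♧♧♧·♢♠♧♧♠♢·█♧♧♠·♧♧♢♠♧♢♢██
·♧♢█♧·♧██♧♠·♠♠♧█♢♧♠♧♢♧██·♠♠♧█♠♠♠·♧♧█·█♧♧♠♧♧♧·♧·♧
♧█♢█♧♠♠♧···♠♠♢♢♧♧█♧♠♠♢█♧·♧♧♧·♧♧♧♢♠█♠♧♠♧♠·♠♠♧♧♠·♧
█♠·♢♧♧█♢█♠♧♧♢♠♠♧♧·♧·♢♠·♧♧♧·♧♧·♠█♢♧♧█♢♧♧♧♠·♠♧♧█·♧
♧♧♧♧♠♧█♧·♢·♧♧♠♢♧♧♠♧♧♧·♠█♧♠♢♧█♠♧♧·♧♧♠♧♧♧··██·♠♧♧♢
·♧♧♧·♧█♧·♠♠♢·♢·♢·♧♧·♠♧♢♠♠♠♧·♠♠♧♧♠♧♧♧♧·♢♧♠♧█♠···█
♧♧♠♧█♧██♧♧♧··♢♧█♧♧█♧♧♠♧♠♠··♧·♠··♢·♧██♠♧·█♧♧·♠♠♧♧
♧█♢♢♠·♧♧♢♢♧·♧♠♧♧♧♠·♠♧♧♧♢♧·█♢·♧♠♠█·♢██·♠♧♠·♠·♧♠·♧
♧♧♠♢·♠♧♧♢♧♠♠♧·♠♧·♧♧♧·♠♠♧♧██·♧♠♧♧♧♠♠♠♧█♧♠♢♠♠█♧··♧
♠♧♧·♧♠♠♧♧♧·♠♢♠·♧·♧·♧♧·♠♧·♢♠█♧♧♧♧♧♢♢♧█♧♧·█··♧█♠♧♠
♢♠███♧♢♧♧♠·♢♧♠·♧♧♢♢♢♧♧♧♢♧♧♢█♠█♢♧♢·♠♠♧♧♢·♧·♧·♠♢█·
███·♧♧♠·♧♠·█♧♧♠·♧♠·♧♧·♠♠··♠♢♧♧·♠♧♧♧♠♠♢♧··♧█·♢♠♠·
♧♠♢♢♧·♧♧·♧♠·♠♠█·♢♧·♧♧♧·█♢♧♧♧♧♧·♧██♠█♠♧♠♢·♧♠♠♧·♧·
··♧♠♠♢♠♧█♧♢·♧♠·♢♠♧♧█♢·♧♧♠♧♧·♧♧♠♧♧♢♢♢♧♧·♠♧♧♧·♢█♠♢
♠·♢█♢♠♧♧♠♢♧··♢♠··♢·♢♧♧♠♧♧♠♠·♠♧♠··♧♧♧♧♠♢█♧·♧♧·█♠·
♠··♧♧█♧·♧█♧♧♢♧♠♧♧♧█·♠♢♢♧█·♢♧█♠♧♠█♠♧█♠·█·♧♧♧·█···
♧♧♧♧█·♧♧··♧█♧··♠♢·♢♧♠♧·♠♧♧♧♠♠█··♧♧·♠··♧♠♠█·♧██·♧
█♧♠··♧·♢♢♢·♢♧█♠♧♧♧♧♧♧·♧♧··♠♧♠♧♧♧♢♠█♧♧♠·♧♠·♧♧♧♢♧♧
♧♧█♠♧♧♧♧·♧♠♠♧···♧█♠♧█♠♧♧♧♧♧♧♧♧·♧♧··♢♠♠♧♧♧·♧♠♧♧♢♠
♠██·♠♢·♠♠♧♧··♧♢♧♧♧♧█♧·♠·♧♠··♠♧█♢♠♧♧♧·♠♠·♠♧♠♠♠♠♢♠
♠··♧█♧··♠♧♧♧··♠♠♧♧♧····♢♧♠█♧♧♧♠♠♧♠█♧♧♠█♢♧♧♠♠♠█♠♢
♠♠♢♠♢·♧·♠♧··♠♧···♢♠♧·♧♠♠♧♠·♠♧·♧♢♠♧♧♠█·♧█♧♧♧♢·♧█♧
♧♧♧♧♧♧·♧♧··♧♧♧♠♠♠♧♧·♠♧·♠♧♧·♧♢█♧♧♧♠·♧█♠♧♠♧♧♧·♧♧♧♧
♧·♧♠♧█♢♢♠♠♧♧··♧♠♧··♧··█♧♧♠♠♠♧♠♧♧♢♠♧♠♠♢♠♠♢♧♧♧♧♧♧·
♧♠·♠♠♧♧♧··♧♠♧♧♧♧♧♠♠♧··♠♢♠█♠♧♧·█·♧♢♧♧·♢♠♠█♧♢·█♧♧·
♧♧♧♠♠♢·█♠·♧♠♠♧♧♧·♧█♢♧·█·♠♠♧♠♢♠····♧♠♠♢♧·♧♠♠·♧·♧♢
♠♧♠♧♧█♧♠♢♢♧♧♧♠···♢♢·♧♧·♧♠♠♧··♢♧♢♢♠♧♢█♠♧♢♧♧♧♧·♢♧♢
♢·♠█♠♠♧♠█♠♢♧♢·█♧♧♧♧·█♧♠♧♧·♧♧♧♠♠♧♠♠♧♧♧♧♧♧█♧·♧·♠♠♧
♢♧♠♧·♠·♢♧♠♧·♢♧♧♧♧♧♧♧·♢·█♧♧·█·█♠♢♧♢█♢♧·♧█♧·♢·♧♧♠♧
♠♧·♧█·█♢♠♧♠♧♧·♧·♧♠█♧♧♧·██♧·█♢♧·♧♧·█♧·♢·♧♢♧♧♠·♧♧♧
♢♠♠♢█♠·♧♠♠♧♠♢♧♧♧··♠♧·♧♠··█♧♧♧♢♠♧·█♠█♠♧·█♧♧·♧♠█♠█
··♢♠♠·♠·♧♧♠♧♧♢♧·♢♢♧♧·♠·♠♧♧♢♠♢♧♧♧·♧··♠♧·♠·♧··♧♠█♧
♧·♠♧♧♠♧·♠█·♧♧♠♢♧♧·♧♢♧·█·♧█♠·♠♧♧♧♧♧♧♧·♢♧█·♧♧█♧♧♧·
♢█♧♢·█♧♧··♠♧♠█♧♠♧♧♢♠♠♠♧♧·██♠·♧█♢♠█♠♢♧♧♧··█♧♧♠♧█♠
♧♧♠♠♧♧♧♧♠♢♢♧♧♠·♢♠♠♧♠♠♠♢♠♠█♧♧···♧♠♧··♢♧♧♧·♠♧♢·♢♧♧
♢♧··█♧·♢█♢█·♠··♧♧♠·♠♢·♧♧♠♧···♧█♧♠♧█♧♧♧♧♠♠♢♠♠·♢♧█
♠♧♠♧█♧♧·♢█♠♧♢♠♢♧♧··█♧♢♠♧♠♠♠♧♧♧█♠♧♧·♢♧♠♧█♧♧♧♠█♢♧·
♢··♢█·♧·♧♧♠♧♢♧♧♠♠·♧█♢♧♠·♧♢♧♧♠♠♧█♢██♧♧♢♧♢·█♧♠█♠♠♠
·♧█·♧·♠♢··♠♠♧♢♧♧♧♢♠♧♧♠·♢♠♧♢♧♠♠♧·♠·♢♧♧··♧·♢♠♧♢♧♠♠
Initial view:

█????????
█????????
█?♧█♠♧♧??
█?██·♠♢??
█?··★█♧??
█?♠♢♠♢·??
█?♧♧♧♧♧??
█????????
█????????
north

█????????
█????????
█?♧♠··♧??
█?♧█♠♧♧??
█?██★♠♢??
█?··♧█♧??
█?♠♢♠♢·??
█?♧♧♧♧♧??
█????????

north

█????????
█????????
█?♧♧♧█·??
█?♧♠··♧??
█?♧█★♧♧??
█?██·♠♢??
█?··♧█♧??
█?♠♢♠♢·??
█?♧♧♧♧♧??

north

█????????
█????????
█?··♧♧█??
█?♧♧♧█·??
█?♧♠★·♧??
█?♧█♠♧♧??
█?██·♠♢??
█?··♧█♧??
█?♠♢♠♢·??

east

?????????
?????????
?··♧♧█♧??
?♧♧♧█·♧??
?♧♠·★♧·??
?♧█♠♧♧♧??
?██·♠♢·??
?··♧█♧???
?♠♢♠♢·???

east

?????????
?????????
··♧♧█♧·??
♧♧♧█·♧♧??
♧♠··★·♢??
♧█♠♧♧♧♧??
██·♠♢·♠??
··♧█♧????
♠♢♠♢·????

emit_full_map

··♧♧█♧·
♧♧♧█·♧♧
♧♠··★·♢
♧█♠♧♧♧♧
██·♠♢·♠
··♧█♧??
♠♢♠♢·??
♧♧♧♧♧??

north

?????????
?????????
??█♢♠♧♧??
··♧♧█♧·??
♧♧♧█★♧♧??
♧♠··♧·♢??
♧█♠♧♧♧♧??
██·♠♢·♠??
··♧█♧????

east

?????????
?????????
?█♢♠♧♧♠??
·♧♧█♧·♧??
♧♧█·★♧·??
♠··♧·♢♢??
█♠♧♧♧♧·??
█·♠♢·♠???
·♧█♧?????

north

?????????
?????????
??♠♢♠♧█??
?█♢♠♧♧♠??
·♧♧█★·♧??
♧♧█·♧♧·??
♠··♧·♢♢??
█♠♧♧♧♧·??
█·♠♢·♠???

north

?????????
?????????
??♧·♧♧·??
??♠♢♠♧█??
?█♢♠★♧♠??
·♧♧█♧·♧??
♧♧█·♧♧·??
♠··♧·♢♢??
█♠♧♧♧♧·??

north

?????????
?????????
??♧♧♠·♧??
??♧·♧♧·??
??♠♢★♧█??
?█♢♠♧♧♠??
·♧♧█♧·♧??
♧♧█·♧♧·??
♠··♧·♢♢??

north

?????????
?????????
??█♧♢♧♧??
??♧♧♠·♧??
??♧·★♧·??
??♠♢♠♧█??
?█♢♠♧♧♠??
·♧♧█♧·♧??
♧♧█·♧♧·??

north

?????????
?????????
??♧♠♠♧♧??
??█♧♢♧♧??
??♧♧★·♧??
??♧·♧♧·??
??♠♢♠♧█??
?█♢♠♧♧♠??
·♧♧█♧·♧??

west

?????????
?????????
??·♧♠♠♧♧?
??██♧♢♧♧?
??·♧★♠·♧?
??♢♧·♧♧·?
??♠♠♢♠♧█?
??█♢♠♧♧♠?
··♧♧█♧·♧?

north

?????????
?????????
??♢·♠♧♧??
??·♧♠♠♧♧?
??██★♢♧♧?
??·♧♧♠·♧?
??♢♧·♧♧·?
??♠♠♢♠♧█?
??█♢♠♧♧♠?

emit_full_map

??♢·♠♧♧?
??·♧♠♠♧♧
??██★♢♧♧
??·♧♧♠·♧
??♢♧·♧♧·
??♠♠♢♠♧█
??█♢♠♧♧♠
··♧♧█♧·♧
♧♧♧█·♧♧·
♧♠··♧·♢♢
♧█♠♧♧♧♧·
██·♠♢·♠?
··♧█♧???
♠♢♠♢·???
♧♧♧♧♧???

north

?????????
?????????
??♢♠·♧♧??
??♢·♠♧♧??
??·♧★♠♧♧?
??██♧♢♧♧?
??·♧♧♠·♧?
??♢♧·♧♧·?
??♠♠♢♠♧█?

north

?????????
?????????
??♧█♧██??
??♢♠·♧♧??
??♢·★♧♧??
??·♧♠♠♧♧?
??██♧♢♧♧?
??·♧♧♠·♧?
??♢♧·♧♧·?

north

?????????
?????????
??♧·♧█♧??
??♧█♧██??
??♢♠★♧♧??
??♢·♠♧♧??
??·♧♠♠♧♧?
??██♧♢♧♧?
??·♧♧♠·♧?

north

?????????
?????????
??♧♠♧█♧??
??♧·♧█♧??
??♧█★██??
??♢♠·♧♧??
??♢·♠♧♧??
??·♧♠♠♧♧?
??██♧♢♧♧?

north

?????????
?????????
??♢♧♧█♢??
??♧♠♧█♧??
??♧·★█♧??
??♧█♧██??
??♢♠·♧♧??
??♢·♠♧♧??
??·♧♠♠♧♧?

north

?????????
?????????
??█♧♠♠♧??
??♢♧♧█♢??
??♧♠★█♧??
??♧·♧█♧??
??♧█♧██??
??♢♠·♧♧??
??♢·♠♧♧??

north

?????????
?????????
??█♧·♧█??
??█♧♠♠♧??
??♢♧★█♢??
??♧♠♧█♧??
??♧·♧█♧??
??♧█♧██??
??♢♠·♧♧??

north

?????????
?????????
??♧♧█♠·??
??█♧·♧█??
??█♧★♠♧??
??♢♧♧█♢??
??♧♠♧█♧??
??♧·♧█♧??
??♧█♧██??

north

?????????
?????????
??♧·♧♠♧??
??♧♧█♠·??
??█♧★♧█??
??█♧♠♠♧??
??♢♧♧█♢??
??♧♠♧█♧??
??♧·♧█♧??

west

?????????
?????????
??♠♧·♧♠♧?
??♧♧♧█♠·?
??♢█★·♧█?
??♢█♧♠♠♧?
??·♢♧♧█♢?
???♧♠♧█♧?
???♧·♧█♧?

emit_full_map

?♠♧·♧♠♧?
?♧♧♧█♠·?
?♢█★·♧█?
?♢█♧♠♠♧?
?·♢♧♧█♢?
??♧♠♧█♧?
??♧·♧█♧?
??♧█♧██?
??♢♠·♧♧?
??♢·♠♧♧?
??·♧♠♠♧♧
??██♧♢♧♧
??·♧♧♠·♧
??♢♧·♧♧·
??♠♠♢♠♧█
??█♢♠♧♧♠
··♧♧█♧·♧
♧♧♧█·♧♧·
♧♠··♧·♢♢
♧█♠♧♧♧♧·
██·♠♢·♠?
··♧█♧???
♠♢♠♢·???
♧♧♧♧♧???

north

?????????
?????????
??♠·♧♧♧??
??♠♧·♧♠♧?
??♧♧★█♠·?
??♢█♧·♧█?
??♢█♧♠♠♧?
??·♢♧♧█♢?
???♧♠♧█♧?

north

█████████
?????????
??♠♧·♠♧??
??♠·♧♧♧??
??♠♧★♧♠♧?
??♧♧♧█♠·?
??♢█♧·♧█?
??♢█♧♠♠♧?
??·♢♧♧█♢?

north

█████████
█████████
??♠♠█♧█??
??♠♧·♠♧??
??♠·★♧♧??
??♠♧·♧♠♧?
??♧♧♧█♠·?
??♢█♧·♧█?
??♢█♧♠♠♧?

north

█████████
█████████
█████████
??♠♠█♧█??
??♠♧★♠♧??
??♠·♧♧♧??
??♠♧·♧♠♧?
??♧♧♧█♠·?
??♢█♧·♧█?

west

█████████
█████████
█████████
█?♧♠♠█♧█?
█?♧♠★·♠♧?
█?♧♠·♧♧♧?
█?♧♠♧·♧♠♧
█??♧♧♧█♠·
█??♢█♧·♧█

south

█████████
█████████
█?♧♠♠█♧█?
█?♧♠♧·♠♧?
█?♧♠★♧♧♧?
█?♧♠♧·♧♠♧
█?·♧♧♧█♠·
█??♢█♧·♧█
█??♢█♧♠♠♧

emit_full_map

♧♠♠█♧█??
♧♠♧·♠♧??
♧♠★♧♧♧??
♧♠♧·♧♠♧?
·♧♧♧█♠·?
?♢█♧·♧█?
?♢█♧♠♠♧?
?·♢♧♧█♢?
??♧♠♧█♧?
??♧·♧█♧?
??♧█♧██?
??♢♠·♧♧?
??♢·♠♧♧?
??·♧♠♠♧♧
??██♧♢♧♧
??·♧♧♠·♧
??♢♧·♧♧·
??♠♠♢♠♧█
??█♢♠♧♧♠
··♧♧█♧·♧
♧♧♧█·♧♧·
♧♠··♧·♢♢
♧█♠♧♧♧♧·
██·♠♢·♠?
··♧█♧???
♠♢♠♢·???
♧♧♧♧♧???
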